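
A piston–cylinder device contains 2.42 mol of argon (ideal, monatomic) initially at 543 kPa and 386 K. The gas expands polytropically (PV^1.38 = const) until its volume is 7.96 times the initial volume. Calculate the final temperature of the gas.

175 K

V₁ = nRT₁/P₁ = 2.42×8.314×386/543 = 14.3 L.
Polytropic n=1.38: T₂ = T₁(V₁/V₂)^(n−1) = 386×(0.126)^0.38 = 175 K; P₂ = P₁(V₁/V₂)^n = 31.0 kPa.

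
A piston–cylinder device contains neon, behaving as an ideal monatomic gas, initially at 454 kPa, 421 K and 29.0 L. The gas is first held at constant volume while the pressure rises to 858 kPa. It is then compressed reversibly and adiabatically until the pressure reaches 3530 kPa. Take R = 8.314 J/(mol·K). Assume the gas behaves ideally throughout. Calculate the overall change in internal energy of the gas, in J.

46000 J

n = P₁V₁/(RT₁) = 454×29.0/(8.314×421) = 3.76 mol.
Step 1 — Isochoric: V stays 29.0 L; P/T = const ⇒ T₂ = 796 K, P₂ = 858 kPa.
W = 0 (no volume change).
ΔU = nCvΔT = 3.76×12.5×(796−421) = 17600 J.
Q = ΔU = 17600 J.
State after step 1: P = 858 kPa, V = 29.0 L, T = 796 K.
Step 2 — Adiabatic: T₂/T₁ = (P₂/P₁)^((γ−1)/γ) ⇒ T₂ = 796×(4.11)^0.400 = 1400 K; V₂ = 12.4 L.
ΔU = nCvΔT = 3.76×12.5×(1400−796) = 28400 J.
Q = 0 for an adiabatic process, so W = −ΔU = -28400 J.
Net over both steps: W = -28400 J, Q = 17600 J, ΔU = 46000 J.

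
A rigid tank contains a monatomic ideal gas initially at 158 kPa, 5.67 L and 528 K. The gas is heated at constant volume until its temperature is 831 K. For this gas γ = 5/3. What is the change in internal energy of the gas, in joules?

771 J

n = P₁V₁/(RT₁) = 158×5.67/(8.314×528) = 0.204 mol.
Isochoric: V stays 5.67 L; P/T = const ⇒ T₂ = 831 K, P₂ = 249 kPa.
For an ideal gas ΔU = nCvΔT with Cv = (3/2)R = 12.5 J/(mol·K).
ΔU = 0.204×12.5×(831−528) = 771 J.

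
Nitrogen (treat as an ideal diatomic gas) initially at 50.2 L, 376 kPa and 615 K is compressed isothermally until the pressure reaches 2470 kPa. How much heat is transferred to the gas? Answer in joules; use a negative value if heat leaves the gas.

n = P₁V₁/(RT₁) = 376×50.2/(8.314×615) = 3.69 mol.
Isothermal: T stays 615 K; PV = const ⇒ V₂ = 7.64 L, P₂ = 2470 kPa.
ΔU = 0 (ideal gas, T constant).
W = nRT ln(V₂/V₁) = 3.69×8.314×615×ln(0.152) = -35500 J.
Q = ΔU + W = -35500 J.

-35500 J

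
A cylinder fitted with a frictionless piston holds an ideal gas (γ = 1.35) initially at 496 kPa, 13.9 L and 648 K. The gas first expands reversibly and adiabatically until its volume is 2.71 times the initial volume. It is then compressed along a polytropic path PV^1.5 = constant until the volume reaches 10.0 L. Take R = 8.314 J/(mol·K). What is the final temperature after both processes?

n = P₁V₁/(RT₁) = 496×13.9/(8.314×648) = 1.28 mol.
Step 1 — Adiabatic: TV^(γ−1) = const ⇒ T₂ = 648×(0.369)^0.350 = 457 K; PV^γ = const ⇒ P₂ = 129 kPa.
ΔU = nCvΔT = 1.28×23.8×(457−648) = -5800 J.
Q = 0 for an adiabatic process, so W = −ΔU = 5800 J.
State after step 1: P = 129 kPa, V = 37.7 L, T = 457 K.
Step 2 — Polytropic n=1.5: T₂ = T₁(V₁/V₂)^(n−1) = 457×(3.77)^0.50 = 887 K; P₂ = P₁(V₁/V₂)^n = 944 kPa.
W = (P₁V₁−P₂V₂)/(n−1) = (129×37.7−944×10.0)/0.50 = -9150 J.
ΔU = nCvΔT = 1.28×23.8×(887−457) = 13100 J.
Q = ΔU + W = 3920 J.
Net over both steps: W = -3350 J, Q = 3920 J, ΔU = 7270 J.

887 K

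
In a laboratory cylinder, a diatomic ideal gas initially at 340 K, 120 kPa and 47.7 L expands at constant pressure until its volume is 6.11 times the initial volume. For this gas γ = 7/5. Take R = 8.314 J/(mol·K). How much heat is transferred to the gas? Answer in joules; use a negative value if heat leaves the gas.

n = P₁V₁/(RT₁) = 120×47.7/(8.314×340) = 2.02 mol.
Isobaric: P stays 120 kPa; V/T = const ⇒ T₂ = 2080 K, V₂ = 291 L.
W = PΔV = 120×(291−47.7) kPa·L = 29200 J.
ΔU = nCvΔT = 2.02×20.8×(2080−340) = 73100 J.
Q = ΔU + W = nCpΔT = 102000 J.

102000 J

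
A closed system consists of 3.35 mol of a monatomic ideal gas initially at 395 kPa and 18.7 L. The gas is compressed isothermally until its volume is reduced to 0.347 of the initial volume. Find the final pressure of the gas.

1140 kPa

T₁ = P₁V₁/(nR) = 395×18.7/(3.35×8.314) = 265 K.
Isothermal: T stays 265 K; PV = const ⇒ V₂ = 6.49 L, P₂ = 1140 kPa.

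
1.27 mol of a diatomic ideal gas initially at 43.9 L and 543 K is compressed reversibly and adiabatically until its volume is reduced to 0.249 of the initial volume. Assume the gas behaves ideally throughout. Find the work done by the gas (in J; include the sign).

-10700 J

P₁ = nRT₁/V₁ = 1.27×8.314×543/43.9 = 131 kPa.
Adiabatic: TV^(γ−1) = const ⇒ T₂ = 543×(4.02)^0.400 = 947 K; PV^γ = const ⇒ P₂ = 915 kPa.
ΔU = nCvΔT = 1.27×20.8×(947−543) = 10700 J.
Q = 0 for an adiabatic process, so W = −ΔU = -10700 J.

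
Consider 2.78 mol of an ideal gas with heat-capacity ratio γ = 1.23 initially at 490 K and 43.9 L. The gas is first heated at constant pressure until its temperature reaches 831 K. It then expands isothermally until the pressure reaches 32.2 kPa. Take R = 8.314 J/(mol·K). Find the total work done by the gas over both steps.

P₁ = nRT₁/V₁ = 2.78×8.314×490/43.9 = 258 kPa.
Step 1 — Isobaric: P stays 258 kPa; V/T = const ⇒ T₂ = 831 K, V₂ = 74.5 L.
W = PΔV = 258×(74.5−43.9) kPa·L = 7880 J.
ΔU = nCvΔT = 2.78×36.1×(831−490) = 34300 J.
Q = ΔU + W = nCpΔT = 42100 J.
State after step 1: P = 258 kPa, V = 74.5 L, T = 831 K.
Step 2 — Isothermal: T stays 831 K; PV = const ⇒ V₂ = 596 L, P₂ = 32.2 kPa.
ΔU = 0 (ideal gas, T constant).
W = nRT ln(V₂/V₁) = 2.78×8.314×831×ln(8.01) = 40000 J.
Q = ΔU + W = 40000 J.
Net over both steps: W = 47800 J, Q = 82100 J, ΔU = 34300 J.

47800 J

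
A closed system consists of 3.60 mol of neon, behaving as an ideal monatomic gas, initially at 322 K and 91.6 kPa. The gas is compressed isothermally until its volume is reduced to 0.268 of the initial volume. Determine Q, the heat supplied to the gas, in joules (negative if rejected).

V₁ = nRT₁/P₁ = 3.60×8.314×322/91.6 = 105 L.
Isothermal: T stays 322 K; PV = const ⇒ V₂ = 28.2 L, P₂ = 342 kPa.
ΔU = 0 (ideal gas, T constant).
W = nRT ln(V₂/V₁) = 3.60×8.314×322×ln(0.268) = -12700 J.
Q = ΔU + W = -12700 J.

-12700 J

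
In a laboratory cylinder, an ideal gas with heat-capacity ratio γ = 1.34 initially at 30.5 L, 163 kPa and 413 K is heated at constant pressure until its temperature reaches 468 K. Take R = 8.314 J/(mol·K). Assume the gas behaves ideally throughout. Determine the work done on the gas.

-662 J

n = P₁V₁/(RT₁) = 163×30.5/(8.314×413) = 1.45 mol.
Isobaric: P stays 163 kPa; V/T = const ⇒ T₂ = 468 K, V₂ = 34.6 L.
W = PΔV = 163×(34.6−30.5) kPa·L = 662 J.
Work done on the gas = −W_by = -662 J.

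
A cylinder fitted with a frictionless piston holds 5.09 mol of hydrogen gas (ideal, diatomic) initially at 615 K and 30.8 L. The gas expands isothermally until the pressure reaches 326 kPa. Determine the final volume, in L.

P₁ = nRT₁/V₁ = 5.09×8.314×615/30.8 = 845 kPa.
Isothermal: T stays 615 K; PV = const ⇒ V₂ = 79.8 L, P₂ = 326 kPa.

79.8 L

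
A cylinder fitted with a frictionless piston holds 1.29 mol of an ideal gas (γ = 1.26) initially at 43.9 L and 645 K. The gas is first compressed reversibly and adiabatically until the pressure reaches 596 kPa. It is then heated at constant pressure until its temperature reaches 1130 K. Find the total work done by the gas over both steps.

P₁ = nRT₁/V₁ = 1.29×8.314×645/43.9 = 158 kPa.
Step 1 — Adiabatic: T₂/T₁ = (P₂/P₁)^((γ−1)/γ) ⇒ T₂ = 645×(3.78)^0.206 = 849 K; V₂ = 15.3 L.
ΔU = nCvΔT = 1.29×32.0×(849−645) = 8400 J.
Q = 0 for an adiabatic process, so W = −ΔU = -8400 J.
State after step 1: P = 596 kPa, V = 15.3 L, T = 849 K.
Step 2 — Isobaric: P stays 596 kPa; V/T = const ⇒ T₂ = 1130 K, V₂ = 20.3 L.
W = PΔV = 596×(20.3−15.3) kPa·L = 3020 J.
ΔU = nCvΔT = 1.29×32.0×(1130−849) = 11600 J.
Q = ΔU + W = nCpΔT = 14600 J.
Net over both steps: W = -5390 J, Q = 14600 J, ΔU = 20000 J.

-5390 J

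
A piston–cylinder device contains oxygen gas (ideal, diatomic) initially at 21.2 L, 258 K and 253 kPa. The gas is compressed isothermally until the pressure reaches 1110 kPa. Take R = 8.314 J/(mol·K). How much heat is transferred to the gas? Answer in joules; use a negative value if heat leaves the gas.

n = P₁V₁/(RT₁) = 253×21.2/(8.314×258) = 2.50 mol.
Isothermal: T stays 258 K; PV = const ⇒ V₂ = 4.83 L, P₂ = 1110 kPa.
ΔU = 0 (ideal gas, T constant).
W = nRT ln(V₂/V₁) = 2.50×8.314×258×ln(0.228) = -7930 J.
Q = ΔU + W = -7930 J.

-7930 J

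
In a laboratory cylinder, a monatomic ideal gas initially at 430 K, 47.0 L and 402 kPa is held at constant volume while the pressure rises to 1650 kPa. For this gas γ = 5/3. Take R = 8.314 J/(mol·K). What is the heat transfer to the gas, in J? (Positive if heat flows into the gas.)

88000 J

n = P₁V₁/(RT₁) = 402×47.0/(8.314×430) = 5.29 mol.
Isochoric: V stays 47.0 L; P/T = const ⇒ T₂ = 1760 K, P₂ = 1650 kPa.
W = 0 (no volume change).
ΔU = nCvΔT = 5.29×12.5×(1760−430) = 88000 J.
Q = ΔU = 88000 J.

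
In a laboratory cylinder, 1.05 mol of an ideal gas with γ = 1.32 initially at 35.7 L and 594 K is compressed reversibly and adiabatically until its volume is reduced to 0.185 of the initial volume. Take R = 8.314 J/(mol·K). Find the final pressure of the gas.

P₁ = nRT₁/V₁ = 1.05×8.314×594/35.7 = 145 kPa.
Adiabatic: TV^(γ−1) = const ⇒ T₂ = 594×(5.41)^0.320 = 1020 K; PV^γ = const ⇒ P₂ = 1350 kPa.

1350 kPa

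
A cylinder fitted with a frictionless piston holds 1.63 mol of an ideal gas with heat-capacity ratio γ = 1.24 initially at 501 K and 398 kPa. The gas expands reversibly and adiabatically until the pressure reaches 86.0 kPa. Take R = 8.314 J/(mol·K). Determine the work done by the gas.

7260 J

V₁ = nRT₁/P₁ = 1.63×8.314×501/398 = 17.1 L.
Adiabatic: T₂/T₁ = (P₂/P₁)^((γ−1)/γ) ⇒ T₂ = 501×(0.216)^0.194 = 372 K; V₂ = 58.7 L.
ΔU = nCvΔT = 1.63×34.6×(372−501) = -7260 J.
Q = 0 for an adiabatic process, so W = −ΔU = 7260 J.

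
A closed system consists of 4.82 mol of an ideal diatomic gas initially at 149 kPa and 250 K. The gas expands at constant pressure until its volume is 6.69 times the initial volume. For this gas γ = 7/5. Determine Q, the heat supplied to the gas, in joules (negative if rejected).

V₁ = nRT₁/P₁ = 4.82×8.314×250/149 = 67.2 L.
Isobaric: P stays 149 kPa; V/T = const ⇒ T₂ = 1670 K, V₂ = 450 L.
W = PΔV = 149×(450−67.2) kPa·L = 57000 J.
ΔU = nCvΔT = 4.82×20.8×(1670−250) = 143000 J.
Q = ΔU + W = nCpΔT = 200000 J.

200000 J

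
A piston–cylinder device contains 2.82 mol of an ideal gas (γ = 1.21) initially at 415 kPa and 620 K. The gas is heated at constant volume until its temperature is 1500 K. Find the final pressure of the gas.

1000 kPa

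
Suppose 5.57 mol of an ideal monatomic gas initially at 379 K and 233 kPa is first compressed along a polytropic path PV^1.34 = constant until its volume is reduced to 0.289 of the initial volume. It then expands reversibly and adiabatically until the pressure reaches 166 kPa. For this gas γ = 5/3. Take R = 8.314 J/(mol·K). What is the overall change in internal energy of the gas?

-8300 J

V₁ = nRT₁/P₁ = 5.57×8.314×379/233 = 75.3 L.
Step 1 — Polytropic n=1.34: T₂ = T₁(V₁/V₂)^(n−1) = 379×(3.46)^0.34 = 578 K; P₂ = P₁(V₁/V₂)^n = 1230 kPa.
W = (P₁V₁−P₂V₂)/(n−1) = (233×75.3−1230×21.8)/0.34 = -27100 J.
ΔU = nCvΔT = 5.57×12.5×(578−379) = 13800 J.
Q = ΔU + W = -13300 J.
State after step 1: P = 1230 kPa, V = 21.8 L, T = 578 K.
Step 2 — Adiabatic: T₂/T₁ = (P₂/P₁)^((γ−1)/γ) ⇒ T₂ = 578×(0.135)^0.400 = 259 K; V₂ = 72.4 L.
ΔU = nCvΔT = 5.57×12.5×(259−578) = -22100 J.
Q = 0 for an adiabatic process, so W = −ΔU = 22100 J.
Net over both steps: W = -4980 J, Q = -13300 J, ΔU = -8300 J.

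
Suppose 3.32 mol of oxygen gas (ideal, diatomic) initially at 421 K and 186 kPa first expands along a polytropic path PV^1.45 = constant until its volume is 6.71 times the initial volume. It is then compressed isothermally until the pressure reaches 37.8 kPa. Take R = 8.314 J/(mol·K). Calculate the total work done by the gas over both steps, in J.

V₁ = nRT₁/P₁ = 3.32×8.314×421/186 = 62.5 L.
Step 1 — Polytropic n=1.45: T₂ = T₁(V₁/V₂)^(n−1) = 421×(0.149)^0.45 = 179 K; P₂ = P₁(V₁/V₂)^n = 11.8 kPa.
W = (P₁V₁−P₂V₂)/(n−1) = (186×62.5−11.8×419)/0.45 = 14900 J.
ΔU = nCvΔT = 3.32×20.8×(179−421) = -16700 J.
Q = ΔU + W = -1860 J.
State after step 1: P = 11.8 kPa, V = 419 L, T = 179 K.
Step 2 — Isothermal: T stays 179 K; PV = const ⇒ V₂ = 131 L, P₂ = 37.8 kPa.
ΔU = 0 (ideal gas, T constant).
W = nRT ln(V₂/V₁) = 3.32×8.314×179×ln(0.311) = -5760 J.
Q = ΔU + W = -5760 J.
Net over both steps: W = 9100 J, Q = -7610 J, ΔU = -16700 J.

9100 J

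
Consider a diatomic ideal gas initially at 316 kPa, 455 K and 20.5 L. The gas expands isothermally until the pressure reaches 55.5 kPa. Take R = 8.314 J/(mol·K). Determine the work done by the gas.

n = P₁V₁/(RT₁) = 316×20.5/(8.314×455) = 1.71 mol.
Isothermal: T stays 455 K; PV = const ⇒ V₂ = 117 L, P₂ = 55.5 kPa.
W = nRT ln(V₂/V₁) = 1.71×8.314×455×ln(5.69) = 11300 J.

11300 J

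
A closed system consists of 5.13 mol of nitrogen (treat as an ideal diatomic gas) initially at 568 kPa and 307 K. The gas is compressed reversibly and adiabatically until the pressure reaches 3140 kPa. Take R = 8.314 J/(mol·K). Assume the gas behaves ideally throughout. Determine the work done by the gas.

-20600 J

V₁ = nRT₁/P₁ = 5.13×8.314×307/568 = 23.1 L.
Adiabatic: T₂/T₁ = (P₂/P₁)^((γ−1)/γ) ⇒ T₂ = 307×(5.53)^0.286 = 500 K; V₂ = 6.80 L.
ΔU = nCvΔT = 5.13×20.8×(500−307) = 20600 J.
Q = 0 for an adiabatic process, so W = −ΔU = -20600 J.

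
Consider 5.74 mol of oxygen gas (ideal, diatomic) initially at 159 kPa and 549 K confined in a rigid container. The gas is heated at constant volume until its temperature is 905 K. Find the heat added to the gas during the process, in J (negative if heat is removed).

42500 J

V₁ = nRT₁/P₁ = 5.74×8.314×549/159 = 165 L.
Isochoric: V stays 165 L; P/T = const ⇒ T₂ = 905 K, P₂ = 262 kPa.
W = 0 (no volume change).
ΔU = nCvΔT = 5.74×20.8×(905−549) = 42500 J.
Q = ΔU = 42500 J.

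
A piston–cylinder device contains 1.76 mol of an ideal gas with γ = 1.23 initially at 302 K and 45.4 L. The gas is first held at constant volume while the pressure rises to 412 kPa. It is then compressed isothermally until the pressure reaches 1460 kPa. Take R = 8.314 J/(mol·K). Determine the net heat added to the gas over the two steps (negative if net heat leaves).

38400 J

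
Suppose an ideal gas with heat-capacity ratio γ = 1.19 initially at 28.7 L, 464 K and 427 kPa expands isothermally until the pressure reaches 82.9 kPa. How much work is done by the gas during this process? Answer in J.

20100 J

n = P₁V₁/(RT₁) = 427×28.7/(8.314×464) = 3.18 mol.
Isothermal: T stays 464 K; PV = const ⇒ V₂ = 148 L, P₂ = 82.9 kPa.
W = nRT ln(V₂/V₁) = 3.18×8.314×464×ln(5.15) = 20100 J.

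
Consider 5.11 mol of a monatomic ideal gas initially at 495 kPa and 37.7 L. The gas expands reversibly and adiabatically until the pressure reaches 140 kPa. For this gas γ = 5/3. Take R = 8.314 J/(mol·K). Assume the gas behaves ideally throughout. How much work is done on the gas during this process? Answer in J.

-11100 J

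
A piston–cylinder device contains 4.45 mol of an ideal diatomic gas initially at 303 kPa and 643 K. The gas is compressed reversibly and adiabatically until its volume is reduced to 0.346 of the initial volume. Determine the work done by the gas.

-31500 J

V₁ = nRT₁/P₁ = 4.45×8.314×643/303 = 78.5 L.
Adiabatic: TV^(γ−1) = const ⇒ T₂ = 643×(2.89)^0.400 = 983 K; PV^γ = const ⇒ P₂ = 1340 kPa.
ΔU = nCvΔT = 4.45×20.8×(983−643) = 31500 J.
Q = 0 for an adiabatic process, so W = −ΔU = -31500 J.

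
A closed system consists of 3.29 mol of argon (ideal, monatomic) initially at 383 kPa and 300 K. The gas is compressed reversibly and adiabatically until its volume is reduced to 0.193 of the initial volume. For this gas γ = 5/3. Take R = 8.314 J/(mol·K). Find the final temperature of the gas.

898 K

V₁ = nRT₁/P₁ = 3.29×8.314×300/383 = 21.4 L.
Adiabatic: TV^(γ−1) = const ⇒ T₂ = 300×(5.18)^0.667 = 898 K; PV^γ = const ⇒ P₂ = 5940 kPa.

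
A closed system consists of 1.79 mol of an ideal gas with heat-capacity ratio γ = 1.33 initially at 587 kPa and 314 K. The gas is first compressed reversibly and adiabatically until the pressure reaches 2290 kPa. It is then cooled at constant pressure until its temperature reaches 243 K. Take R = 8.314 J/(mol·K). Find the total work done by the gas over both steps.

V₁ = nRT₁/P₁ = 1.79×8.314×314/587 = 7.96 L.
Step 1 — Adiabatic: T₂/T₁ = (P₂/P₁)^((γ−1)/γ) ⇒ T₂ = 314×(3.90)^0.248 = 440 K; V₂ = 2.86 L.
ΔU = nCvΔT = 1.79×25.2×(440−314) = 5690 J.
Q = 0 for an adiabatic process, so W = −ΔU = -5690 J.
State after step 1: P = 2290 kPa, V = 2.86 L, T = 440 K.
Step 2 — Isobaric: P stays 2290 kPa; V/T = const ⇒ T₂ = 243 K, V₂ = 1.58 L.
W = PΔV = 2290×(1.58−2.86) kPa·L = -2930 J.
ΔU = nCvΔT = 1.79×25.2×(243−440) = -8890 J.
Q = ΔU + W = nCpΔT = -11800 J.
Net over both steps: W = -8620 J, Q = -11800 J, ΔU = -3200 J.

-8620 J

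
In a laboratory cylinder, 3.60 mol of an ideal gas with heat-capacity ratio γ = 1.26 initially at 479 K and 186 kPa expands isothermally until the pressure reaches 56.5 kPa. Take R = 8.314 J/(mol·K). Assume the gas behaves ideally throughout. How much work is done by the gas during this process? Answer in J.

V₁ = nRT₁/P₁ = 3.60×8.314×479/186 = 77.1 L.
Isothermal: T stays 479 K; PV = const ⇒ V₂ = 254 L, P₂ = 56.5 kPa.
W = nRT ln(V₂/V₁) = 3.60×8.314×479×ln(3.29) = 17100 J.

17100 J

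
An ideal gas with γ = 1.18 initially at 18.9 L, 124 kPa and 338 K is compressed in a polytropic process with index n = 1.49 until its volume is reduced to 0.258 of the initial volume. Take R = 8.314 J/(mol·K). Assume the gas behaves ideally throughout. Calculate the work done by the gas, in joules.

-4510 J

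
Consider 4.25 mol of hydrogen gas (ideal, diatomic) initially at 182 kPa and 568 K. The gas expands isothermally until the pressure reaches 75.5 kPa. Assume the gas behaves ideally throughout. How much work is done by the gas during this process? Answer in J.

17700 J

V₁ = nRT₁/P₁ = 4.25×8.314×568/182 = 110 L.
Isothermal: T stays 568 K; PV = const ⇒ V₂ = 266 L, P₂ = 75.5 kPa.
W = nRT ln(V₂/V₁) = 4.25×8.314×568×ln(2.41) = 17700 J.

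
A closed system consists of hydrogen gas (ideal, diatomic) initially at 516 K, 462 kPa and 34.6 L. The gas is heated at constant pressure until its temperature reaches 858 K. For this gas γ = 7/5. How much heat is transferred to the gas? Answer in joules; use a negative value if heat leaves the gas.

37100 J

n = P₁V₁/(RT₁) = 462×34.6/(8.314×516) = 3.73 mol.
Isobaric: P stays 462 kPa; V/T = const ⇒ T₂ = 858 K, V₂ = 57.5 L.
W = PΔV = 462×(57.5−34.6) kPa·L = 10600 J.
ΔU = nCvΔT = 3.73×20.8×(858−516) = 26500 J.
Q = ΔU + W = nCpΔT = 37100 J.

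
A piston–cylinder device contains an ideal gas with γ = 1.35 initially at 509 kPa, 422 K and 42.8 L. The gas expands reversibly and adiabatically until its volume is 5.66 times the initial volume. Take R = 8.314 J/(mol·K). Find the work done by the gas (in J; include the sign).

n = P₁V₁/(RT₁) = 509×42.8/(8.314×422) = 6.21 mol.
Adiabatic: TV^(γ−1) = const ⇒ T₂ = 422×(0.177)^0.350 = 230 K; PV^γ = const ⇒ P₂ = 49.0 kPa.
ΔU = nCvΔT = 6.21×23.8×(230−422) = -28300 J.
Q = 0 for an adiabatic process, so W = −ΔU = 28300 J.

28300 J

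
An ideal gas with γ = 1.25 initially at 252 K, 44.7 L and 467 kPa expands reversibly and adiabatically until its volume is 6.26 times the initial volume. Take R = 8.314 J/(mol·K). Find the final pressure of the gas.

47.2 kPa

Adiabatic: TV^(γ−1) = const ⇒ T₂ = 252×(0.160)^0.250 = 159 K; PV^γ = const ⇒ P₂ = 47.2 kPa.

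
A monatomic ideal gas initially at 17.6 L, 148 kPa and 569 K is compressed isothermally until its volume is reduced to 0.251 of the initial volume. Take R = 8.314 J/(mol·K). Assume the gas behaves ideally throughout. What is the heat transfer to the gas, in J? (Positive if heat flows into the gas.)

n = P₁V₁/(RT₁) = 148×17.6/(8.314×569) = 0.551 mol.
Isothermal: T stays 569 K; PV = const ⇒ V₂ = 4.42 L, P₂ = 590 kPa.
ΔU = 0 (ideal gas, T constant).
W = nRT ln(V₂/V₁) = 0.551×8.314×569×ln(0.251) = -3600 J.
Q = ΔU + W = -3600 J.

-3600 J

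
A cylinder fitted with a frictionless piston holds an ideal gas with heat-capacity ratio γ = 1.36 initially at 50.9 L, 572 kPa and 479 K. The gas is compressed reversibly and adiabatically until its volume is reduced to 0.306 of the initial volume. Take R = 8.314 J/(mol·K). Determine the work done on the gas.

n = P₁V₁/(RT₁) = 572×50.9/(8.314×479) = 7.31 mol.
Adiabatic: TV^(γ−1) = const ⇒ T₂ = 479×(3.27)^0.360 = 734 K; PV^γ = const ⇒ P₂ = 2860 kPa.
ΔU = nCvΔT = 7.31×23.1×(734−479) = 43000 J.
Q = 0 for an adiabatic process, so W = −ΔU = -43000 J.
Work done on the gas = −W_by = 43000 J.

43000 J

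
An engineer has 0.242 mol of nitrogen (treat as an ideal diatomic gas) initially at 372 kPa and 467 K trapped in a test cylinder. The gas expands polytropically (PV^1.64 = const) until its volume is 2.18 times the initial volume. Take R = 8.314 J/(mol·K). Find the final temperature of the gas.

284 K

V₁ = nRT₁/P₁ = 0.242×8.314×467/372 = 2.53 L.
Polytropic n=1.64: T₂ = T₁(V₁/V₂)^(n−1) = 467×(0.459)^0.64 = 284 K; P₂ = P₁(V₁/V₂)^n = 104 kPa.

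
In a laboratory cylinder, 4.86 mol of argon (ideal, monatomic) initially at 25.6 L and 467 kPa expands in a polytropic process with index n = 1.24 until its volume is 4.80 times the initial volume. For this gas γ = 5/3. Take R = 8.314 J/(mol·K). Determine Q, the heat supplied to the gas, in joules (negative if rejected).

10000 J

T₁ = P₁V₁/(nR) = 467×25.6/(4.86×8.314) = 296 K.
Polytropic n=1.24: T₂ = T₁(V₁/V₂)^(n−1) = 296×(0.208)^0.24 = 203 K; P₂ = P₁(V₁/V₂)^n = 66.8 kPa.
W = (P₁V₁−P₂V₂)/(n−1) = (467×25.6−66.8×123)/0.24 = 15600 J.
ΔU = nCvΔT = 4.86×12.5×(203−296) = -5630 J.
Q = ΔU + W = 10000 J.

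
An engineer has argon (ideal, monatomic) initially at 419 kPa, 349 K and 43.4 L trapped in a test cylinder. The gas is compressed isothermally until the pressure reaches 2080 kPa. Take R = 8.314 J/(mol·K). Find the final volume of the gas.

Isothermal: T stays 349 K; PV = const ⇒ V₂ = 8.74 L, P₂ = 2080 kPa.

8.74 L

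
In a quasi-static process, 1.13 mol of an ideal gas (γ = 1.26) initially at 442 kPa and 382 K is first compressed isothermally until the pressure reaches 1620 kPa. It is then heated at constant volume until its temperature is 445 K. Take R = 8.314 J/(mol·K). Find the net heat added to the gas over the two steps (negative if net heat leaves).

V₁ = nRT₁/P₁ = 1.13×8.314×382/442 = 8.12 L.
Step 1 — Isothermal: T stays 382 K; PV = const ⇒ V₂ = 2.22 L, P₂ = 1620 kPa.
ΔU = 0 (ideal gas, T constant).
W = nRT ln(V₂/V₁) = 1.13×8.314×382×ln(0.273) = -4660 J.
Q = ΔU + W = -4660 J.
State after step 1: P = 1620 kPa, V = 2.22 L, T = 382 K.
Step 2 — Isochoric: V stays 2.22 L; P/T = const ⇒ T₂ = 445 K, P₂ = 1890 kPa.
W = 0 (no volume change).
ΔU = nCvΔT = 1.13×32.0×(445−382) = 2280 J.
Q = ΔU = 2280 J.
Net over both steps: W = -4660 J, Q = -2380 J, ΔU = 2280 J.

-2380 J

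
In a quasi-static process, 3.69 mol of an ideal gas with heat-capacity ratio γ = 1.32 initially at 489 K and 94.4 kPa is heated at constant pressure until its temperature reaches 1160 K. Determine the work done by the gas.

V₁ = nRT₁/P₁ = 3.69×8.314×489/94.4 = 159 L.
Isobaric: P stays 94.4 kPa; V/T = const ⇒ T₂ = 1160 K, V₂ = 377 L.
W = PΔV = 94.4×(377−159) kPa·L = 20600 J.

20600 J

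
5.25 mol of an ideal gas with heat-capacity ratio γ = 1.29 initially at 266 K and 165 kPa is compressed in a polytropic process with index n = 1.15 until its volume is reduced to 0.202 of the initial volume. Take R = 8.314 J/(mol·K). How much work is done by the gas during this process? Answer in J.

V₁ = nRT₁/P₁ = 5.25×8.314×266/165 = 70.4 L.
Polytropic n=1.15: T₂ = T₁(V₁/V₂)^(n−1) = 266×(4.95)^0.15 = 338 K; P₂ = P₁(V₁/V₂)^n = 1040 kPa.
W = (P₁V₁−P₂V₂)/(n−1) = (165×70.4−1040×14.2)/0.15 = -21000 J.

-21000 J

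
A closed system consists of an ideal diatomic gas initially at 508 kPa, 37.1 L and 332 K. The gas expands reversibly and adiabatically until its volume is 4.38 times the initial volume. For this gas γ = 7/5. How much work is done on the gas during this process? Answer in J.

-21000 J

n = P₁V₁/(RT₁) = 508×37.1/(8.314×332) = 6.83 mol.
Adiabatic: TV^(γ−1) = const ⇒ T₂ = 332×(0.228)^0.400 = 184 K; PV^γ = const ⇒ P₂ = 64.2 kPa.
ΔU = nCvΔT = 6.83×20.8×(184−332) = -21000 J.
Q = 0 for an adiabatic process, so W = −ΔU = 21000 J.
Work done on the gas = −W_by = -21000 J.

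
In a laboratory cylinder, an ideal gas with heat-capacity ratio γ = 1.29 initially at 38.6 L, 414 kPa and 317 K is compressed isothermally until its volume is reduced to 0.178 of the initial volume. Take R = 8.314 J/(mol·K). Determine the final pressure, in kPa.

Isothermal: T stays 317 K; PV = const ⇒ V₂ = 6.87 L, P₂ = 2330 kPa.

2330 kPa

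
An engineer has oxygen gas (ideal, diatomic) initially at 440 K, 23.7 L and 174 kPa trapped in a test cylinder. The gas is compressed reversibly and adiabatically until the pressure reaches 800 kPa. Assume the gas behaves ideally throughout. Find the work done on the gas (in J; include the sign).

n = P₁V₁/(RT₁) = 174×23.7/(8.314×440) = 1.13 mol.
Adiabatic: T₂/T₁ = (P₂/P₁)^((γ−1)/γ) ⇒ T₂ = 440×(4.60)^0.286 = 680 K; V₂ = 7.97 L.
ΔU = nCvΔT = 1.13×20.8×(680−440) = 5630 J.
Q = 0 for an adiabatic process, so W = −ΔU = -5630 J.
Work done on the gas = −W_by = 5630 J.

5630 J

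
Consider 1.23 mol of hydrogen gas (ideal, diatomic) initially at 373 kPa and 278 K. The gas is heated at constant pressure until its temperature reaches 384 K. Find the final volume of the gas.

10.5 L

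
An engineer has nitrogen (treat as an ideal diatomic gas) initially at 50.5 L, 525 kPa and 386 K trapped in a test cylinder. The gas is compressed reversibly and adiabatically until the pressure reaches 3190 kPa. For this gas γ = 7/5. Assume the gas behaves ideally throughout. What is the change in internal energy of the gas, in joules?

44700 J

n = P₁V₁/(RT₁) = 525×50.5/(8.314×386) = 8.26 mol.
Adiabatic: T₂/T₁ = (P₂/P₁)^((γ−1)/γ) ⇒ T₂ = 386×(6.08)^0.286 = 646 K; V₂ = 13.9 L.
For an ideal gas ΔU = nCvΔT with Cv = (5/2)R = 20.8 J/(mol·K).
ΔU = 8.26×20.8×(646−386) = 44700 J.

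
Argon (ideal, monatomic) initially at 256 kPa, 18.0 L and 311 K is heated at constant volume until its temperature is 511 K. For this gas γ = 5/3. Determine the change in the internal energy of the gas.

4450 J

n = P₁V₁/(RT₁) = 256×18.0/(8.314×311) = 1.78 mol.
Isochoric: V stays 18.0 L; P/T = const ⇒ T₂ = 511 K, P₂ = 421 kPa.
For an ideal gas ΔU = nCvΔT with Cv = (3/2)R = 12.5 J/(mol·K).
ΔU = 1.78×12.5×(511−311) = 4450 J.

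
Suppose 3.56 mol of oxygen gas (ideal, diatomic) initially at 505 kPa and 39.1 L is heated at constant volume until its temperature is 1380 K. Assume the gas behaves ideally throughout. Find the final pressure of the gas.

1040 kPa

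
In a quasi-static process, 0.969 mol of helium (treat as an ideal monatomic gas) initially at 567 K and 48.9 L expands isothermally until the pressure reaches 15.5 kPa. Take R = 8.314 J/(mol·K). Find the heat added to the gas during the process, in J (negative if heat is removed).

P₁ = nRT₁/V₁ = 0.969×8.314×567/48.9 = 93.4 kPa.
Isothermal: T stays 567 K; PV = const ⇒ V₂ = 295 L, P₂ = 15.5 kPa.
ΔU = 0 (ideal gas, T constant).
W = nRT ln(V₂/V₁) = 0.969×8.314×567×ln(6.03) = 8200 J.
Q = ΔU + W = 8200 J.

8200 J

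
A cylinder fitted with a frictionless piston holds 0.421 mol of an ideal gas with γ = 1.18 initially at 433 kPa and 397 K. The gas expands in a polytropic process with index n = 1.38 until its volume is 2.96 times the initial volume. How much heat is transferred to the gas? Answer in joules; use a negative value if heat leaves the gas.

V₁ = nRT₁/P₁ = 0.421×8.314×397/433 = 3.21 L.
Polytropic n=1.38: T₂ = T₁(V₁/V₂)^(n−1) = 397×(0.338)^0.38 = 263 K; P₂ = P₁(V₁/V₂)^n = 96.9 kPa.
W = (P₁V₁−P₂V₂)/(n−1) = (433×3.21−96.9×9.50)/0.38 = 1240 J.
ΔU = nCvΔT = 0.421×46.2×(263−397) = -2610 J.
Q = ΔU + W = -1370 J.

-1370 J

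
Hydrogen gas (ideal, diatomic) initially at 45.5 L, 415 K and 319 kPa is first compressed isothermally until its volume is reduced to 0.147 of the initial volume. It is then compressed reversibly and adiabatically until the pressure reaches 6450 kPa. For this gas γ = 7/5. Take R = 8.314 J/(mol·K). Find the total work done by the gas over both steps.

-41100 J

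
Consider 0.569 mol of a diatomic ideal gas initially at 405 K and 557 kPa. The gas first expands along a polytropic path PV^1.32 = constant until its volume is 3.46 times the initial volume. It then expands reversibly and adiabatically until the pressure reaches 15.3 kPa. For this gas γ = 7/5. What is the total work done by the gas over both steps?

V₁ = nRT₁/P₁ = 0.569×8.314×405/557 = 3.44 L.
Step 1 — Polytropic n=1.32: T₂ = T₁(V₁/V₂)^(n−1) = 405×(0.289)^0.32 = 272 K; P₂ = P₁(V₁/V₂)^n = 108 kPa.
W = (P₁V₁−P₂V₂)/(n−1) = (557×3.44−108×11.9)/0.32 = 1960 J.
ΔU = nCvΔT = 0.569×20.8×(272−405) = -1570 J.
Q = ΔU + W = 393 J.
State after step 1: P = 108 kPa, V = 11.9 L, T = 272 K.
Step 2 — Adiabatic: T₂/T₁ = (P₂/P₁)^((γ−1)/γ) ⇒ T₂ = 272×(0.141)^0.286 = 156 K; V₂ = 48.1 L.
ΔU = nCvΔT = 0.569×20.8×(156−272) = -1380 J.
Q = 0 for an adiabatic process, so W = −ΔU = 1380 J.
Net over both steps: W = 3340 J, Q = 393 J, ΔU = -2950 J.

3340 J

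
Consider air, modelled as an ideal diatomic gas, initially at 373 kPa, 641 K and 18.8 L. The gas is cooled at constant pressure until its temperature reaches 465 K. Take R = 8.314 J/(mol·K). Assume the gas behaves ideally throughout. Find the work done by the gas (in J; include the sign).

n = P₁V₁/(RT₁) = 373×18.8/(8.314×641) = 1.32 mol.
Isobaric: P stays 373 kPa; V/T = const ⇒ T₂ = 465 K, V₂ = 13.6 L.
W = PΔV = 373×(13.6−18.8) kPa·L = -1930 J.

-1930 J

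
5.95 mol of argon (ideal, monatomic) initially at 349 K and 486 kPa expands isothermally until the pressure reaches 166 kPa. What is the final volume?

104 L

V₁ = nRT₁/P₁ = 5.95×8.314×349/486 = 35.5 L.
Isothermal: T stays 349 K; PV = const ⇒ V₂ = 104 L, P₂ = 166 kPa.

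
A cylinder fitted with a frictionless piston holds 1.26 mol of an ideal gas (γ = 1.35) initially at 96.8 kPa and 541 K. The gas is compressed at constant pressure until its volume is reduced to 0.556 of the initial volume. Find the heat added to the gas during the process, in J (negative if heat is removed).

-9710 J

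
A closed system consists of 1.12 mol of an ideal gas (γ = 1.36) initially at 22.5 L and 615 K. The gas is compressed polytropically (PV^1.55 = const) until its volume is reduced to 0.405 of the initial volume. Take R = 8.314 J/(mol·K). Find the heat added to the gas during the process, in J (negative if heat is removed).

3540 J

P₁ = nRT₁/V₁ = 1.12×8.314×615/22.5 = 255 kPa.
Polytropic n=1.55: T₂ = T₁(V₁/V₂)^(n−1) = 615×(2.47)^0.55 = 1010 K; P₂ = P₁(V₁/V₂)^n = 1030 kPa.
W = (P₁V₁−P₂V₂)/(n−1) = (255×22.5−1030×9.11)/0.55 = -6710 J.
ΔU = nCvΔT = 1.12×23.1×(1010−615) = 10200 J.
Q = ΔU + W = 3540 J.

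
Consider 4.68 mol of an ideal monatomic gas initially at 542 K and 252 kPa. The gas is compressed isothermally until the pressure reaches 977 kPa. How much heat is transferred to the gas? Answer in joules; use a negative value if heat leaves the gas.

-28600 J

V₁ = nRT₁/P₁ = 4.68×8.314×542/252 = 83.7 L.
Isothermal: T stays 542 K; PV = const ⇒ V₂ = 21.6 L, P₂ = 977 kPa.
ΔU = 0 (ideal gas, T constant).
W = nRT ln(V₂/V₁) = 4.68×8.314×542×ln(0.258) = -28600 J.
Q = ΔU + W = -28600 J.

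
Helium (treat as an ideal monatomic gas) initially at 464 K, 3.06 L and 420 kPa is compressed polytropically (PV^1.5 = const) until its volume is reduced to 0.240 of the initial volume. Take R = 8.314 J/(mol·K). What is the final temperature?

947 K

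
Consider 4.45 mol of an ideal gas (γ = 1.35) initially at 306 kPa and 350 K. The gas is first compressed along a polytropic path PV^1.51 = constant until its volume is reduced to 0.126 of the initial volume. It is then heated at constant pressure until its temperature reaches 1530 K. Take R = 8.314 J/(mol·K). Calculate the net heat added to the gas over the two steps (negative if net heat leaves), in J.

96500 J

V₁ = nRT₁/P₁ = 4.45×8.314×350/306 = 42.3 L.
Step 1 — Polytropic n=1.51: T₂ = T₁(V₁/V₂)^(n−1) = 350×(7.94)^0.51 = 1010 K; P₂ = P₁(V₁/V₂)^n = 6980 kPa.
W = (P₁V₁−P₂V₂)/(n−1) = (306×42.3−6980×5.33)/0.51 = -47600 J.
ΔU = nCvΔT = 4.45×23.8×(1010−350) = 69400 J.
Q = ΔU + W = 21800 J.
State after step 1: P = 6980 kPa, V = 5.33 L, T = 1010 K.
Step 2 — Isobaric: P stays 6980 kPa; V/T = const ⇒ T₂ = 1530 K, V₂ = 8.10 L.
W = PΔV = 6980×(8.10−5.33) kPa·L = 19400 J.
ΔU = nCvΔT = 4.45×23.8×(1530−1010) = 55300 J.
Q = ΔU + W = nCpΔT = 74700 J.
Net over both steps: W = -28300 J, Q = 96500 J, ΔU = 125000 J.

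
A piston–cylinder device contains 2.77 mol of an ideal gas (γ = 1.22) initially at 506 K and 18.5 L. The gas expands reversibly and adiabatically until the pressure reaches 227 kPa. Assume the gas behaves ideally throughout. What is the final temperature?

421 K

P₁ = nRT₁/V₁ = 2.77×8.314×506/18.5 = 630 kPa.
Adiabatic: T₂/T₁ = (P₂/P₁)^((γ−1)/γ) ⇒ T₂ = 506×(0.360)^0.180 = 421 K; V₂ = 42.7 L.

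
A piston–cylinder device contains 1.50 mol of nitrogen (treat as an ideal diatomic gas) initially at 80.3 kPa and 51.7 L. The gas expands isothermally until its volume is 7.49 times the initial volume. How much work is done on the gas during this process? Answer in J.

T₁ = P₁V₁/(nR) = 80.3×51.7/(1.50×8.314) = 333 K.
Isothermal: T stays 333 K; PV = const ⇒ V₂ = 387 L, P₂ = 10.7 kPa.
W = nRT ln(V₂/V₁) = 1.50×8.314×333×ln(7.49) = 8360 J.
Work done on the gas = −W_by = -8360 J.

-8360 J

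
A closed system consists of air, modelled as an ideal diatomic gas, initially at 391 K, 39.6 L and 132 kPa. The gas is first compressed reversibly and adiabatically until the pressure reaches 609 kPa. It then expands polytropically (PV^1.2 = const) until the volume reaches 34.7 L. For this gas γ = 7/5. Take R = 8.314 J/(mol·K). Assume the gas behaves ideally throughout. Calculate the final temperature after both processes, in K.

499 K

n = P₁V₁/(RT₁) = 132×39.6/(8.314×391) = 1.61 mol.
Step 1 — Adiabatic: T₂/T₁ = (P₂/P₁)^((γ−1)/γ) ⇒ T₂ = 391×(4.61)^0.286 = 605 K; V₂ = 13.3 L.
ΔU = nCvΔT = 1.61×20.8×(605−391) = 7160 J.
Q = 0 for an adiabatic process, so W = −ΔU = -7160 J.
State after step 1: P = 609 kPa, V = 13.3 L, T = 605 K.
Step 2 — Polytropic n=1.2: T₂ = T₁(V₁/V₂)^(n−1) = 605×(0.383)^0.20 = 499 K; P₂ = P₁(V₁/V₂)^n = 192 kPa.
W = (P₁V₁−P₂V₂)/(n−1) = (609×13.3−192×34.7)/0.20 = 7070 J.
ΔU = nCvΔT = 1.61×20.8×(499−605) = -3530 J.
Q = ΔU + W = 3530 J.
Net over both steps: W = -91.7 J, Q = 3530 J, ΔU = 3630 J.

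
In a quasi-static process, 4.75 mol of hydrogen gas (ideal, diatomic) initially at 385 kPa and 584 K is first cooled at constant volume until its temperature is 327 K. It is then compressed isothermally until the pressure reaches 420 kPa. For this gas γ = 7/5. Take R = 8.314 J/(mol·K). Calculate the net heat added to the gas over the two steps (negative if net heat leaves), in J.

V₁ = nRT₁/P₁ = 4.75×8.314×584/385 = 59.9 L.
Step 1 — Isochoric: V stays 59.9 L; P/T = const ⇒ T₂ = 327 K, P₂ = 216 kPa.
W = 0 (no volume change).
ΔU = nCvΔT = 4.75×20.8×(327−584) = -25400 J.
Q = ΔU = -25400 J.
State after step 1: P = 216 kPa, V = 59.9 L, T = 327 K.
Step 2 — Isothermal: T stays 327 K; PV = const ⇒ V₂ = 30.7 L, P₂ = 420 kPa.
ΔU = 0 (ideal gas, T constant).
W = nRT ln(V₂/V₁) = 4.75×8.314×327×ln(0.513) = -8610 J.
Q = ΔU + W = -8610 J.
Net over both steps: W = -8610 J, Q = -34000 J, ΔU = -25400 J.

-34000 J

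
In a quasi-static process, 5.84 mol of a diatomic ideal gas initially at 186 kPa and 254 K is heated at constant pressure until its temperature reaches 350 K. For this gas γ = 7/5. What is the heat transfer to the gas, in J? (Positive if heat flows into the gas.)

16300 J

V₁ = nRT₁/P₁ = 5.84×8.314×254/186 = 66.3 L.
Isobaric: P stays 186 kPa; V/T = const ⇒ T₂ = 350 K, V₂ = 91.4 L.
W = PΔV = 186×(91.4−66.3) kPa·L = 4660 J.
ΔU = nCvΔT = 5.84×20.8×(350−254) = 11700 J.
Q = ΔU + W = nCpΔT = 16300 J.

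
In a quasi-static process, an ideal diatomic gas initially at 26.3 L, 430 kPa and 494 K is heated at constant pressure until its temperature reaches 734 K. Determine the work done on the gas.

n = P₁V₁/(RT₁) = 430×26.3/(8.314×494) = 2.75 mol.
Isobaric: P stays 430 kPa; V/T = const ⇒ T₂ = 734 K, V₂ = 39.1 L.
W = PΔV = 430×(39.1−26.3) kPa·L = 5490 J.
Work done on the gas = −W_by = -5490 J.

-5490 J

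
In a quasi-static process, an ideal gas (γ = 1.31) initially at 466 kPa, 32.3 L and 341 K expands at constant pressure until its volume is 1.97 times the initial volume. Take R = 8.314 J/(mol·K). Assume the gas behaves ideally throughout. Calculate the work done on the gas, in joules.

n = P₁V₁/(RT₁) = 466×32.3/(8.314×341) = 5.31 mol.
Isobaric: P stays 466 kPa; V/T = const ⇒ T₂ = 672 K, V₂ = 63.6 L.
W = PΔV = 466×(63.6−32.3) kPa·L = 14600 J.
Work done on the gas = −W_by = -14600 J.

-14600 J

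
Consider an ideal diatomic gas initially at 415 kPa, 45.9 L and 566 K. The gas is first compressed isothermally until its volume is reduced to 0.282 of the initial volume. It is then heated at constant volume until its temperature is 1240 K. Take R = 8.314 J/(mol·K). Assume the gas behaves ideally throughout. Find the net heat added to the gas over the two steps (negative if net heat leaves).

32600 J

n = P₁V₁/(RT₁) = 415×45.9/(8.314×566) = 4.05 mol.
Step 1 — Isothermal: T stays 566 K; PV = const ⇒ V₂ = 12.9 L, P₂ = 1470 kPa.
ΔU = 0 (ideal gas, T constant).
W = nRT ln(V₂/V₁) = 4.05×8.314×566×ln(0.282) = -24100 J.
Q = ΔU + W = -24100 J.
State after step 1: P = 1470 kPa, V = 12.9 L, T = 566 K.
Step 2 — Isochoric: V stays 12.9 L; P/T = const ⇒ T₂ = 1240 K, P₂ = 3220 kPa.
W = 0 (no volume change).
ΔU = nCvΔT = 4.05×20.8×(1240−566) = 56700 J.
Q = ΔU = 56700 J.
Net over both steps: W = -24100 J, Q = 32600 J, ΔU = 56700 J.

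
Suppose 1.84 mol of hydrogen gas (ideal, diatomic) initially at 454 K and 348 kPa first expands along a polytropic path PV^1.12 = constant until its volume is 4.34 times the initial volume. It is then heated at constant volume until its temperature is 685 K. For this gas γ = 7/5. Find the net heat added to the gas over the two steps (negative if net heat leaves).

18200 J

V₁ = nRT₁/P₁ = 1.84×8.314×454/348 = 20.0 L.
Step 1 — Polytropic n=1.12: T₂ = T₁(V₁/V₂)^(n−1) = 454×(0.230)^0.12 = 381 K; P₂ = P₁(V₁/V₂)^n = 67.2 kPa.
W = (P₁V₁−P₂V₂)/(n−1) = (348×20.0−67.2×86.6)/0.12 = 9350 J.
ΔU = nCvΔT = 1.84×20.8×(381−454) = -2800 J.
Q = ΔU + W = 6540 J.
State after step 1: P = 67.2 kPa, V = 86.6 L, T = 381 K.
Step 2 — Isochoric: V stays 86.6 L; P/T = const ⇒ T₂ = 685 K, P₂ = 121 kPa.
W = 0 (no volume change).
ΔU = nCvΔT = 1.84×20.8×(685−381) = 11600 J.
Q = ΔU = 11600 J.
Net over both steps: W = 9350 J, Q = 18200 J, ΔU = 8830 J.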